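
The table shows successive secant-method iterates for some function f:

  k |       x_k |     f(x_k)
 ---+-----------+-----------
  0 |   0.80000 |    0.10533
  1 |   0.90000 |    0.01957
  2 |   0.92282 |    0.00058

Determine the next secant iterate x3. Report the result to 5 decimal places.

x3 = 0.92282 − 0.00058·(0.92282 − 0.90000) / (0.00058 − 0.01957)
   = 0.92282 − (0.0000132)/(-0.0189900) = 0.9235170

0.92352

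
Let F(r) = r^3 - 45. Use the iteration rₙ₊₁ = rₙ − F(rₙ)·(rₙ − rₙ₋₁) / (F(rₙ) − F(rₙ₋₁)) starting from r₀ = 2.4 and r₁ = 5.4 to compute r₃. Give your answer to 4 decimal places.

F(2.4) = -31.176000, F(5.4) = 112.464000
r₂ = 5.400000 − 112.464000·(5.400000 − 2.400000) / (112.464000 − (-31.176000)) = 5.400000 − (337.392000)/(143.640000) = 3.051128
F(3.051128) = -16.595889
r₃ = 3.051128 − (-16.595889)·(3.051128 − 5.400000) / (-16.595889 − 112.464000) = 3.051128 − (38.981621)/(-129.059889) = 3.353171

3.3532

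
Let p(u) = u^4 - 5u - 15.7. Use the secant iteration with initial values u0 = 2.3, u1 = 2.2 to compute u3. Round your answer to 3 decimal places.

2.282

p(2.3) = 0.78410, p(2.2) = -3.27440
u2 = 2.20000 − (-3.27440)·(2.20000 − 2.30000) / (-3.27440 − 0.78410) = 2.20000 − (0.32744)/(-4.05850) = 2.28068
p(2.28068) = -0.04778
u3 = 2.28068 − (-0.04778)·(2.28068 − 2.20000) / (-0.04778 − (-3.27440)) = 2.28068 − (-0.00386)/(3.22662) = 2.28187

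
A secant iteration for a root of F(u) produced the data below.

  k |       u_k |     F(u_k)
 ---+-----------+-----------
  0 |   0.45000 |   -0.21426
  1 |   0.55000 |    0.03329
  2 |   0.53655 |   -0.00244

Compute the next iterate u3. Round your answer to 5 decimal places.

0.53747

u3 = 0.53655 − (-0.00244)·(0.53655 − 0.55000) / (-0.00244 − 0.03329)
   = 0.53655 − (0.0000328)/(-0.0357300) = 0.5374685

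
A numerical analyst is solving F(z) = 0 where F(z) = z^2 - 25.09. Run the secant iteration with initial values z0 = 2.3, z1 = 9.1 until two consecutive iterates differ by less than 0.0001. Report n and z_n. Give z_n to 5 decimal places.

n = 7, z_n = 5.00899

F(2.3) = -19.8000000, F(9.1) = 57.7200000
z2 = 9.1000000 − 57.7200000·(6.8000000)/(77.5200000) = 4.0368421;  |Δ| = 5.0631579
F(4.0368421) = -8.7939058
z3 = 4.0368421 − (-8.7939058)·(-5.0631579)/(-66.5139058) = 4.7062500;  |Δ| = 0.6694079
F(4.7062500) = -2.9412109
z4 = 4.7062500 − (-2.9412109)·(0.6694079)/(5.8526949) = 5.0426540;  |Δ| = 0.3364040
F(5.0426540) = 0.3383591
z5 = 5.0426540 − 0.3383591·(0.3364040)/(3.2795700) = 5.0079466;  |Δ| = 0.0347074
F(5.0079466) = -0.0104711
z6 = 5.0079466 − (-0.0104711)·(-0.0347074)/(-0.3488302) = 5.0089884;  |Δ| = 0.0010418
F(5.0089884) = -0.0000351
z7 = 5.0089884 − (-0.0000351)·(0.0010418)/(0.0104360) = 5.0089919;  |Δ| = 0.0000035
|z7 − z6| = 0.0000035 < 0.0001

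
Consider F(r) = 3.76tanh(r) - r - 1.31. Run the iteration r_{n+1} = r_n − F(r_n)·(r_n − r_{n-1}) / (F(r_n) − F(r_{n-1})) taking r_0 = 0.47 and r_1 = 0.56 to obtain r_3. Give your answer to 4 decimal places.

F(0.47) = -0.132371, F(0.56) = 0.039995
r_2 = 0.560000 − 0.039995·(0.560000 − 0.470000) / (0.039995 − (-0.132371)) = 0.560000 − (0.003600)/(0.172366) = 0.539117
F(0.539117) = 0.002003
r_3 = 0.539117 − 0.002003·(0.539117 − 0.560000) / (0.002003 − 0.039995) = 0.539117 − (-0.000042)/(-0.037992) = 0.538016

0.5380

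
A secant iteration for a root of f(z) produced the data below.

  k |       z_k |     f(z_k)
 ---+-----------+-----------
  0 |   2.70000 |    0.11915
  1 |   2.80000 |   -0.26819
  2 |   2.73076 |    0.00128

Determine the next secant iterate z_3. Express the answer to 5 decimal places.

z_3 = 2.73076 − 0.00128·(2.73076 − 2.80000) / (0.00128 − (-0.26819))
   = 2.73076 − (-0.0000886)/(0.2694700) = 2.7310889

2.73109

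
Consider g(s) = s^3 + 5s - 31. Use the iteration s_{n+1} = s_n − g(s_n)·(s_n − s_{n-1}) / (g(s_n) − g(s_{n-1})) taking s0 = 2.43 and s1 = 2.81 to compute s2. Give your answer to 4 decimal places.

g(2.43) = -4.501093, g(2.81) = 5.238041
s2 = 2.810000 − 5.238041·(2.810000 − 2.430000) / (5.238041 − (-4.501093)) = 2.810000 − (1.990456)/(9.739134) = 2.605623

2.6056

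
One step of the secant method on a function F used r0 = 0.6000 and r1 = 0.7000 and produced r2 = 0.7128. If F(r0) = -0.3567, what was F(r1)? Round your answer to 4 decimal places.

The secant line through (0.6000, -0.3567) and (0.7000, F(r1)) crosses zero at r2 = 0.7128.
So (0.6000, -0.3567), (0.7000, F(r1)), (0.7128, 0) are collinear:
F(r1) = -0.3567 · (0.7000 − 0.7128) / (0.6000 − 0.7128) = -0.3567 · (-0.012800)/(-0.112800) = -0.040477

-0.0405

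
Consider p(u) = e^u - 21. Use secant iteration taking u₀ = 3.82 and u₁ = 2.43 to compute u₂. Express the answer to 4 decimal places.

p(3.82) = 24.604208, p(2.43) = -9.641118
u₂ = 2.430000 − (-9.641118)·(2.430000 − 3.820000) / (-9.641118 − 24.604208) = 2.430000 − (13.401154)/(-34.245326) = 2.821328

2.8213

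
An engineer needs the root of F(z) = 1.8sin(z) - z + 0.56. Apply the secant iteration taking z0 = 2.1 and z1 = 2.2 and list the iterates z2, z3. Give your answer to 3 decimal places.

F(2.1) = 0.01378, F(2.2) = -0.18471
z2 = 2.20000 − (-0.18471)·(2.20000 − 2.10000) / (-0.18471 − 0.01378) = 2.20000 − (-0.01847)/(-0.19848) = 2.10694
F(2.10694) = 0.00049
z3 = 2.10694 − 0.00049·(2.10694 − 2.20000) / (0.00049 − (-0.18471)) = 2.10694 − (-0.00005)/(0.18520) = 2.10719

2.107, 2.107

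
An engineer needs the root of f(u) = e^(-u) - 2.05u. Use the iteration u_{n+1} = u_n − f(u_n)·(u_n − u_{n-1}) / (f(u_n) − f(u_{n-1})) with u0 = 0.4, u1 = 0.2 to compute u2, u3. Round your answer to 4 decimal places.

f(0.4) = -0.149680, f(0.2) = 0.408731
u2 = 0.200000 − 0.408731·(0.200000 − 0.400000) / (0.408731 − (-0.149680)) = 0.200000 − (-0.081746)/(0.558411) = 0.346391
f(0.346391) = -0.002865
u3 = 0.346391 − (-0.002865)·(0.346391 − 0.200000) / (-0.002865 − 0.408731) = 0.346391 − (-0.000419)/(-0.411596) = 0.345372

0.3464, 0.3454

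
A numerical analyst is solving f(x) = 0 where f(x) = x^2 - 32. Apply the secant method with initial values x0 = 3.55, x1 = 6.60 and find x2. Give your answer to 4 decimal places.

f(3.55) = -19.397500, f(6.60) = 11.560000
x2 = 6.600000 − 11.560000·(6.600000 − 3.550000) / (11.560000 − (-19.397500)) = 6.600000 − (35.258000)/(30.957500) = 5.461084

5.4611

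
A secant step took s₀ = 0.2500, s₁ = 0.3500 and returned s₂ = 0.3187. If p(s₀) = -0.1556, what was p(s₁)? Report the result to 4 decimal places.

The secant line through (0.2500, -0.1556) and (0.3500, p(s₁)) crosses zero at s₂ = 0.3187.
So (0.2500, -0.1556), (0.3500, p(s₁)), (0.3187, 0) are collinear:
p(s₁) = -0.1556 · (0.3500 − 0.3187) / (0.2500 − 0.3187) = -0.1556 · (0.031300)/(-0.068700) = 0.070892

0.0709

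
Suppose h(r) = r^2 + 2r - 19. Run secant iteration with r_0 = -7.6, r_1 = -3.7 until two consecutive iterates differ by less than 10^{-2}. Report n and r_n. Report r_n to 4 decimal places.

n = 5, r_n = -5.4721

h(-7.6) = 23.560000, h(-3.7) = -12.710000
r_2 = -3.700000 − (-12.710000)·(3.900000)/(-36.270000) = -5.066667;  |Δ| = 1.366667
h(-5.066667) = -3.462222
r_3 = -5.066667 − (-3.462222)·(-1.366667)/(9.247778) = -5.578325;  |Δ| = 0.511658
h(-5.578325) = 0.961061
r_4 = -5.578325 − 0.961061·(-0.511658)/(4.423283) = -5.467155;  |Δ| = 0.111170
h(-5.467155) = -0.044522
r_5 = -5.467155 − (-0.044522)·(0.111170)/(-1.005583) = -5.472077;  |Δ| = 0.004922
|r_5 − r_4| = 0.004922 < 10^{-2}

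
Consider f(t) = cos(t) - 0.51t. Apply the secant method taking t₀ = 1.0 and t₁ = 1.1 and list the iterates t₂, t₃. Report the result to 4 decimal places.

1.0220, 1.0223

f(1.0) = 0.030302, f(1.1) = -0.107404
t₂ = 1.100000 − (-0.107404)·(1.100000 − 1.000000) / (-0.107404 − 0.030302) = 1.100000 − (-0.010740)/(-0.137706) = 1.022005
f(1.022005) = 0.000434
t₃ = 1.022005 − 0.000434·(1.022005 − 1.100000) / (0.000434 − (-0.107404)) = 1.022005 − (-0.000034)/(0.107838) = 1.022319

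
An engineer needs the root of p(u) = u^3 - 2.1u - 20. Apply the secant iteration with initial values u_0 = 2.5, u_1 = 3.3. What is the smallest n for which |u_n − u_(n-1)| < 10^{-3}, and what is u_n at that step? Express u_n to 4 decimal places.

n = 5, u_n = 2.9716

p(2.5) = -9.625000, p(3.3) = 9.007000
u_2 = 3.300000 − 9.007000·(0.800000)/(18.632000) = 2.913267;  |Δ| = 0.386733
p(2.913267) = -1.392589
u_3 = 2.913267 − (-1.392589)·(-0.386733)/(-10.399589) = 2.965054;  |Δ| = 0.051787
p(2.965054) = -0.159205
u_4 = 2.965054 − (-0.159205)·(0.051787)/(1.233385) = 2.971739;  |Δ| = 0.006685
p(2.971739) = 0.003459
u_5 = 2.971739 − 0.003459·(0.006685)/(0.162664) = 2.971597;  |Δ| = 0.000142
|u_5 − u_4| = 0.000142 < 10^{-3}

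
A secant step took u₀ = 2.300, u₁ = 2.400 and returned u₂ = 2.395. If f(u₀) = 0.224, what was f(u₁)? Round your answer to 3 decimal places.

-0.012

The secant line through (2.300, 0.224) and (2.400, f(u₁)) crosses zero at u₂ = 2.395.
So (2.300, 0.224), (2.400, f(u₁)), (2.395, 0) are collinear:
f(u₁) = 0.224 · (2.400 − 2.395) / (2.300 − 2.395) = 0.224 · (0.00500)/(-0.09500) = -0.01179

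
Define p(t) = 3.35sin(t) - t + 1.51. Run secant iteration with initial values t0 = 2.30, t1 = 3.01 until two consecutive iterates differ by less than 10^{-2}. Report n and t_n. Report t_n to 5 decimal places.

n = 4, t_n = 2.75940

p(2.30) = 1.7081125, p(3.01) = -1.0604358
t2 = 3.0100000 − (-1.0604358)·(0.7100000)/(-2.7685483) = 2.7380490;  |Δ| = 0.2719510
p(2.7380490) = 0.0874283
t3 = 2.7380490 − 0.0874283·(-0.2719510)/(1.1478641) = 2.7587625;  |Δ| = 0.0207134
p(2.7587625) = 0.0026210
t4 = 2.7587625 − 0.0026210·(0.0207134)/(-0.0848073) = 2.7594026;  |Δ| = 0.0006401
|t4 − t3| = 0.0006401 < 10^{-2}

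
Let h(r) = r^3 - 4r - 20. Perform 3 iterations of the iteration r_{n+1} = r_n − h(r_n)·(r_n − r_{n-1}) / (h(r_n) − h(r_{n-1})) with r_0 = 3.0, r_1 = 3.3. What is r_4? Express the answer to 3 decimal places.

h(3.0) = -5.00000, h(3.3) = 2.73700
r_2 = 3.30000 − 2.73700·(3.30000 − 3.00000) / (2.73700 − (-5.00000)) = 3.30000 − (0.82110)/(7.73700) = 3.19387
h(3.19387) = -0.19534
r_3 = 3.19387 − (-0.19534)·(3.19387 − 3.30000) / (-0.19534 − 2.73700) = 3.19387 − (0.02073)/(-2.93234) = 3.20094
h(3.20094) = -0.00679
r_4 = 3.20094 − (-0.00679)·(3.20094 − 3.19387) / (-0.00679 − (-0.19534)) = 3.20094 − (-0.00005)/(0.18855) = 3.20120

3.201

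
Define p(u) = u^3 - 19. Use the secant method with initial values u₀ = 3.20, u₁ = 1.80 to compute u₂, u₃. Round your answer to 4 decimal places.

p(3.20) = 13.768000, p(1.80) = -13.168000
u₂ = 1.800000 − (-13.168000)·(1.800000 − 3.200000) / (-13.168000 − 13.768000) = 1.800000 − (18.435200)/(-26.936000) = 2.484407
p(2.484407) = -3.665540
u₃ = 2.484407 − (-3.665540)·(2.484407 − 1.800000) / (-3.665540 − (-13.168000)) = 2.484407 − (-2.508723)/(9.502460) = 2.748415

2.4844, 2.7484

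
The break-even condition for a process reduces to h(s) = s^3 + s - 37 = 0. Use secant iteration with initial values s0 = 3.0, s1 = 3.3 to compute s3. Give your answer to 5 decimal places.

3.23212

h(3.0) = -7.0000000, h(3.3) = 2.2370000
s2 = 3.3000000 − 2.2370000·(3.3000000 − 3.0000000) / (2.2370000 − (-7.0000000)) = 3.3000000 − (0.6711000)/(9.2370000) = 3.2273465
h(3.2273465) = -0.1573681
s3 = 3.2273465 − (-0.1573681)·(3.2273465 − 3.3000000) / (-0.1573681 − 2.2370000) = 3.2273465 − (0.0114333)/(-2.3943681) = 3.2321216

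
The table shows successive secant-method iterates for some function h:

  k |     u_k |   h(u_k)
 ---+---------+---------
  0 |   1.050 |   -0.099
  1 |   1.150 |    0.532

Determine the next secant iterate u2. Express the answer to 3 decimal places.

u2 = 1.150 − 0.532·(1.150 − 1.050) / (0.532 − (-0.099))
   = 1.150 − (0.05320)/(0.63100) = 1.06569

1.066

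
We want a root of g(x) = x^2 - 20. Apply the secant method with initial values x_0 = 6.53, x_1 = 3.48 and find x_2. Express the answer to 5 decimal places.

4.26817

g(6.53) = 22.6409000, g(3.48) = -7.8896000
x_2 = 3.4800000 − (-7.8896000)·(3.4800000 − 6.5300000) / (-7.8896000 − 22.6409000) = 3.4800000 − (24.0632800)/(-30.5305000) = 4.2681718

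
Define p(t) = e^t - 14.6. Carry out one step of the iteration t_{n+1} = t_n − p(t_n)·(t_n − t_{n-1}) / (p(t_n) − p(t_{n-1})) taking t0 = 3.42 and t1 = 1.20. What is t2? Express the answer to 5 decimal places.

p(3.42) = 15.9694150, p(1.20) = -11.2798831
t2 = 1.2000000 − (-11.2798831)·(1.2000000 − 3.4200000) / (-11.2798831 − 15.9694150) = 1.2000000 − (25.0413404)/(-27.2492981) = 2.1189719

2.11897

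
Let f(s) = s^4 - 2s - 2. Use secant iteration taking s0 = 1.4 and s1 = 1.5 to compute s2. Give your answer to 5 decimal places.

1.49388

f(1.4) = -0.9584000, f(1.5) = 0.0625000
s2 = 1.5000000 − 0.0625000·(1.5000000 − 1.4000000) / (0.0625000 − (-0.9584000)) = 1.5000000 − (0.0062500)/(1.0209000) = 1.4938780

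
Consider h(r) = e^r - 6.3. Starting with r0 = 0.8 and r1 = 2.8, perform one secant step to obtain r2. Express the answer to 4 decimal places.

1.3731

h(0.8) = -4.074459, h(2.8) = 10.144647
r2 = 2.800000 − 10.144647·(2.800000 − 0.800000) / (10.144647 − (-4.074459)) = 2.800000 − (20.289294)/(14.219106) = 1.373096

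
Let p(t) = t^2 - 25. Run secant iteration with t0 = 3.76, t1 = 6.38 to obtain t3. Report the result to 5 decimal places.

4.97923

p(3.76) = -10.8624000, p(6.38) = 15.7044000
t2 = 6.3800000 − 15.7044000·(6.3800000 − 3.7600000) / (15.7044000 − (-10.8624000)) = 6.3800000 − (41.1455280)/(26.5668000) = 4.8312426
p(4.8312426) = -1.6590949
t3 = 4.8312426 − (-1.6590949)·(4.8312426 − 6.3800000) / (-1.6590949 − 15.7044000) = 4.8312426 − (2.5695355)/(-17.3634949) = 4.9792275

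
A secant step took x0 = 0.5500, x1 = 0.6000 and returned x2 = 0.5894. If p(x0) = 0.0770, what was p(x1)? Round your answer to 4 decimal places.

The secant line through (0.5500, 0.0770) and (0.6000, p(x1)) crosses zero at x2 = 0.5894.
So (0.5500, 0.0770), (0.6000, p(x1)), (0.5894, 0) are collinear:
p(x1) = 0.0770 · (0.6000 − 0.5894) / (0.5500 − 0.5894) = 0.0770 · (0.010600)/(-0.039400) = -0.020716

-0.0207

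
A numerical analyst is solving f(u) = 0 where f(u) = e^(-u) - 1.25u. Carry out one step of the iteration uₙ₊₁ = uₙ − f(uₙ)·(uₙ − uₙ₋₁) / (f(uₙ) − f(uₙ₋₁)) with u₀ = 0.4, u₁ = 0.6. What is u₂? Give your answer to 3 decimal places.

0.492

f(0.4) = 0.17032, f(0.6) = -0.20119
u₂ = 0.60000 − (-0.20119)·(0.60000 − 0.40000) / (-0.20119 − 0.17032) = 0.60000 − (-0.04024)/(-0.37151) = 0.49169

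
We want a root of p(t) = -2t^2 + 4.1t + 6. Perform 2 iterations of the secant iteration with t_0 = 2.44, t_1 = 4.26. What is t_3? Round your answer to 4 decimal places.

p(2.44) = 4.096800, p(4.26) = -12.829200
t_2 = 4.260000 − (-12.829200)·(4.260000 − 2.440000) / (-12.829200 − 4.096800) = 4.260000 − (-23.349144)/(-16.926000) = 2.880516
p(2.880516) = 1.215370
t_3 = 2.880516 − 1.215370·(2.880516 − 4.260000) / (1.215370 − (-12.829200)) = 2.880516 − (-1.676583)/(14.044570) = 2.999892

2.9999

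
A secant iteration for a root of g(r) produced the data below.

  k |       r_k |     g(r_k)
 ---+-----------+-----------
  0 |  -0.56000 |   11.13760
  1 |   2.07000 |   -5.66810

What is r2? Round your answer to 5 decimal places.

r2 = 2.07000 − (-5.66810)·(2.07000 − (-0.56000)) / (-5.66810 − 11.13760)
   = 2.07000 − (-14.9071030)/(-16.8057000) = 1.1829734

1.18297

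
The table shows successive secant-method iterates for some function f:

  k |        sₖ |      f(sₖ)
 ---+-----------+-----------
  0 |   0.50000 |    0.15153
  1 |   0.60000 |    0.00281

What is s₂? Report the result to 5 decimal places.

0.60189

s₂ = 0.60000 − 0.00281·(0.60000 − 0.50000) / (0.00281 − 0.15153)
   = 0.60000 − (0.0002810)/(-0.1487200) = 0.6018895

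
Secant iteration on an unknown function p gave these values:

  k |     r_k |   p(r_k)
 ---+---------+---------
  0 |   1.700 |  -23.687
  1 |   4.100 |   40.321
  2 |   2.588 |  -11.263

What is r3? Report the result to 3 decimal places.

2.918

r3 = 2.588 − (-11.263)·(2.588 − 4.100) / (-11.263 − 40.321)
   = 2.588 − (17.02966)/(-51.58400) = 2.91813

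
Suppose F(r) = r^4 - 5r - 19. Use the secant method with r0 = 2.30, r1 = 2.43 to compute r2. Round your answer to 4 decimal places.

2.3525

F(2.30) = -2.515900, F(2.43) = 3.717844
r2 = 2.430000 − 3.717844·(2.430000 − 2.300000) / (3.717844 − (-2.515900)) = 2.430000 − (0.483320)/(6.233744) = 2.352467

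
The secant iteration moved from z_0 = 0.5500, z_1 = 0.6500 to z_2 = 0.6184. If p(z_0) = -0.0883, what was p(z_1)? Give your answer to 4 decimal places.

0.0408

The secant line through (0.5500, -0.0883) and (0.6500, p(z_1)) crosses zero at z_2 = 0.6184.
So (0.5500, -0.0883), (0.6500, p(z_1)), (0.6184, 0) are collinear:
p(z_1) = -0.0883 · (0.6500 − 0.6184) / (0.5500 − 0.6184) = -0.0883 · (0.031600)/(-0.068400) = 0.040794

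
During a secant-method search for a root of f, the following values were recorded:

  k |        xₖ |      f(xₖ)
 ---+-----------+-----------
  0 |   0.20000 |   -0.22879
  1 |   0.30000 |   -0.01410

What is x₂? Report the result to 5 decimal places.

0.30657

x₂ = 0.30000 − (-0.01410)·(0.30000 − 0.20000) / (-0.01410 − (-0.22879))
   = 0.30000 − (-0.0014100)/(0.2146900) = 0.3065676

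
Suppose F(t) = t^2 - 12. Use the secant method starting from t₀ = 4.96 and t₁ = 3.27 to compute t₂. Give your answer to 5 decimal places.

3.42882

F(4.96) = 12.6016000, F(3.27) = -1.3071000
t₂ = 3.2700000 − (-1.3071000)·(3.2700000 − 4.9600000) / (-1.3071000 − 12.6016000) = 3.2700000 − (2.2089990)/(-13.9087000) = 3.4288214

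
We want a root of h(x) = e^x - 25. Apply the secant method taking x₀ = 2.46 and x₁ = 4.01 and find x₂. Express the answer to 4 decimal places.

2.9344

h(2.46) = -13.295188, h(4.01) = 30.146871
x₂ = 4.010000 − 30.146871·(4.010000 − 2.460000) / (30.146871 − (-13.295188)) = 4.010000 − (46.727649)/(43.442059) = 2.934368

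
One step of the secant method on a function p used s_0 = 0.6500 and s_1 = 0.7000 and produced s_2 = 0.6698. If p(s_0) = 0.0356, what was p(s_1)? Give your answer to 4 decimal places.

-0.0543

The secant line through (0.6500, 0.0356) and (0.7000, p(s_1)) crosses zero at s_2 = 0.6698.
So (0.6500, 0.0356), (0.7000, p(s_1)), (0.6698, 0) are collinear:
p(s_1) = 0.0356 · (0.7000 − 0.6698) / (0.6500 − 0.6698) = 0.0356 · (0.030200)/(-0.019800) = -0.054299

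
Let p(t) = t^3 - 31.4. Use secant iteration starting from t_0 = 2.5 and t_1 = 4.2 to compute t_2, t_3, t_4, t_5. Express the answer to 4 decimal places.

p(2.5) = -15.775000, p(4.2) = 42.688000
t_2 = 4.200000 − 42.688000·(4.200000 − 2.500000) / (42.688000 − (-15.775000)) = 4.200000 − (72.569600)/(58.463000) = 2.958709
p(2.958709) = -5.499585
t_3 = 2.958709 − (-5.499585)·(2.958709 − 4.200000) / (-5.499585 − 42.688000) = 2.958709 − (6.826586)/(-48.187585) = 3.100376
p(3.100376) = -1.598164
t_4 = 3.100376 − (-1.598164)·(3.100376 − 2.958709) / (-1.598164 − (-5.499585)) = 3.100376 − (-0.226407)/(3.901421) = 3.158408
p(3.158408) = 0.106821
t_5 = 3.158408 − 0.106821·(3.158408 − 3.100376) / (0.106821 − (-1.598164)) = 3.158408 − (0.006199)/(1.704984) = 3.154772

2.9587, 3.1004, 3.1584, 3.1548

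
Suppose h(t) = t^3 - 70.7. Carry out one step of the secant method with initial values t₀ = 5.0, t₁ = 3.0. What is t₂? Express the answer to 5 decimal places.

h(5.0) = 54.3000000, h(3.0) = -43.7000000
t₂ = 3.0000000 − (-43.7000000)·(3.0000000 − 5.0000000) / (-43.7000000 − 54.3000000) = 3.0000000 − (87.4000000)/(-98.0000000) = 3.8918367

3.89184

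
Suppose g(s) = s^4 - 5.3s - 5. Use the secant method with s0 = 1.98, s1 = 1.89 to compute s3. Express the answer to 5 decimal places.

g(1.98) = -0.1244638, g(1.89) = -2.2571016
s2 = 1.8900000 − (-2.2571016)·(1.8900000 − 1.9800000) / (-2.2571016 − (-0.1244638)) = 1.8900000 − (0.2031391)/(-2.1326378) = 1.9852525
g(1.9852525) = 0.0114367
s3 = 1.9852525 − 0.0114367·(1.9852525 − 1.8900000) / (0.0114367 − (-2.2571016)) = 1.9852525 − (0.0010894)/(2.2685383) = 1.9847723

1.98477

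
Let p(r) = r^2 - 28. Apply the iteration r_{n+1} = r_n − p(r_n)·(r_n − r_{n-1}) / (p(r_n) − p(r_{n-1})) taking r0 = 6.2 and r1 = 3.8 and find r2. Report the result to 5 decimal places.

5.15600

p(6.2) = 10.4400000, p(3.8) = -13.5600000
r2 = 3.8000000 − (-13.5600000)·(3.8000000 − 6.2000000) / (-13.5600000 − 10.4400000) = 3.8000000 − (32.5440000)/(-24.0000000) = 5.1560000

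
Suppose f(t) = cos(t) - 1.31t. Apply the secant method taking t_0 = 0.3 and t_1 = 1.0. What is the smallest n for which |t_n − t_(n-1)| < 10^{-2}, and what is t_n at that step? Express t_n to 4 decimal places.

n = 4, t_n = 0.6209

f(0.3) = 0.562336, f(1.0) = -0.769698
t_2 = 1.000000 − (-0.769698)·(0.700000)/(-1.332034) = 0.595515;  |Δ| = 0.404485
f(0.595515) = 0.047736
t_3 = 0.595515 − 0.047736·(-0.404485)/(0.817434) = 0.619135;  |Δ| = 0.023621
f(0.619135) = 0.003313
t_4 = 0.619135 − 0.003313·(0.023621)/(-0.044423) = 0.620897;  |Δ| = 0.001762
|t_4 − t_3| = 0.001762 < 10^{-2}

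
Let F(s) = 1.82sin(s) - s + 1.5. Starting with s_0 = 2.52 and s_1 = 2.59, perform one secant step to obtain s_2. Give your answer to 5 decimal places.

F(2.52) = 0.0398418, F(2.59) = -0.1362393
s_2 = 2.5900000 − (-0.1362393)·(2.5900000 − 2.5200000) / (-0.1362393 − 0.0398418) = 2.5900000 − (-0.0095368)/(-0.1760811) = 2.5358389

2.53584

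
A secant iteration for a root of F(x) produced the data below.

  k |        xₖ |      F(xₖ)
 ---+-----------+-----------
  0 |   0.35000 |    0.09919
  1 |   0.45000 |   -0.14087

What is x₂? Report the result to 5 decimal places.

x₂ = 0.45000 − (-0.14087)·(0.45000 − 0.35000) / (-0.14087 − 0.09919)
   = 0.45000 − (-0.0140870)/(-0.2400600) = 0.3913188

0.39132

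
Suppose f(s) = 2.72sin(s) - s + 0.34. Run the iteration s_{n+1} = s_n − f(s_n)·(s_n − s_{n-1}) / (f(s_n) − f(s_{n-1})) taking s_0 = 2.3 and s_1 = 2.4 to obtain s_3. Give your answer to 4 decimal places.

2.3241

f(2.3) = 0.068318, f(2.4) = -0.222740
s_2 = 2.400000 − (-0.222740)·(2.400000 − 2.300000) / (-0.222740 − 0.068318) = 2.400000 − (-0.022274)/(-0.291058) = 2.323472
f(2.323472) = 0.001753
s_3 = 2.323472 − 0.001753·(2.323472 − 2.400000) / (0.001753 − (-0.222740)) = 2.323472 − (-0.000134)/(0.224493) = 2.324070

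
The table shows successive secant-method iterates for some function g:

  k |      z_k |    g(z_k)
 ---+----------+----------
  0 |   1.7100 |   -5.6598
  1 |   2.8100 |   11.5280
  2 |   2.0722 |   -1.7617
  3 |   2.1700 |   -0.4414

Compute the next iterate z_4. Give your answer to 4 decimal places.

2.2027

z_4 = 2.1700 − (-0.4414)·(2.1700 − 2.0722) / (-0.4414 − (-1.7617))
   = 2.1700 − (-0.043169)/(1.320300) = 2.202696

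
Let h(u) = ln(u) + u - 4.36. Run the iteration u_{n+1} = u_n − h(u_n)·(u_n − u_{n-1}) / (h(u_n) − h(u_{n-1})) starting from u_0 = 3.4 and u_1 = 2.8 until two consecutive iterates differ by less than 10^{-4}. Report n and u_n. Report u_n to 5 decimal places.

h(3.4) = 0.2637754, h(2.8) = -0.5303806
u_2 = 2.8000000 − (-0.5303806)·(-0.6000000)/(-0.7941560) = 3.2007126;  |Δ| = 0.4007126
h(3.2007126) = 0.0040861
u_3 = 3.2007126 − 0.0040861·(0.4007126)/(0.5344667) = 3.1976491;  |Δ| = 0.0030635
h(3.1976491) = 0.0000650
u_4 = 3.1976491 − 0.0000650·(-0.0030635)/(-0.0040211) = 3.1975996;  |Δ| = 0.0000495
|u_4 − u_3| = 0.0000495 < 10^{-4}

n = 4, u_n = 3.19760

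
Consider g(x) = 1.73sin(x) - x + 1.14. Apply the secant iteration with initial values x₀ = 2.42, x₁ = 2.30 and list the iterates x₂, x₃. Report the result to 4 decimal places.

g(2.42) = -0.137195, g(2.30) = 0.130070
x₂ = 2.300000 − 0.130070·(2.300000 − 2.420000) / (0.130070 − (-0.137195)) = 2.300000 − (-0.015608)/(0.267265) = 2.358401
g(2.358401) = 0.002192
x₃ = 2.358401 − 0.002192·(2.358401 − 2.300000) / (0.002192 − 0.130070) = 2.358401 − (0.000128)/(-0.127878) = 2.359402

2.3584, 2.3594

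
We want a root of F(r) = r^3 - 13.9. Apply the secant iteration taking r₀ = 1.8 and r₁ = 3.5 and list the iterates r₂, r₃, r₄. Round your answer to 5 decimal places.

2.17026, 2.32004, 2.41339

F(1.8) = -8.0680000, F(3.5) = 28.9750000
r₂ = 3.5000000 − 28.9750000·(3.5000000 − 1.8000000) / (28.9750000 − (-8.0680000)) = 3.5000000 − (49.2575000)/(37.0430000) = 2.1702616
F(2.1702616) = -3.6779912
r₃ = 2.1702616 − (-3.6779912)·(2.1702616 − 3.5000000) / (-3.6779912 − 28.9750000) = 2.1702616 − (4.8907662)/(-32.6529912) = 2.3200416
F(2.3200416) = -1.4121599
r₄ = 2.3200416 − (-1.4121599)·(2.3200416 − 2.1702616) / (-1.4121599 − (-3.6779912)) = 2.3200416 − (-0.2115134)/(2.2658313) = 2.4133907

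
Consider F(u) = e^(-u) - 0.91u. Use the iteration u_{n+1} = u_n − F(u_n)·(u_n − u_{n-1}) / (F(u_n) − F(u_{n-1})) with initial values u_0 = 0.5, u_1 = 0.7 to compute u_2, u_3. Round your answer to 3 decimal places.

0.604, 0.602

F(0.5) = 0.15153, F(0.7) = -0.14041
u_2 = 0.70000 − (-0.14041)·(0.70000 − 0.50000) / (-0.14041 − 0.15153) = 0.70000 − (-0.02808)/(-0.29195) = 0.60381
F(0.60381) = -0.00274
u_3 = 0.60381 − (-0.00274)·(0.60381 − 0.70000) / (-0.00274 − (-0.14041)) = 0.60381 − (0.00026)/(0.13768) = 0.60189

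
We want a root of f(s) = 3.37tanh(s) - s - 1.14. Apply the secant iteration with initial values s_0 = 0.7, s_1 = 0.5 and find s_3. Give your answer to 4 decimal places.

0.5524

f(0.7) = 0.196719, f(0.5) = -0.082665
s_2 = 0.500000 − (-0.082665)·(0.500000 − 0.700000) / (-0.082665 − 0.196719) = 0.500000 − (0.016533)/(-0.279385) = 0.559177
f(0.559177) = 0.010648
s_3 = 0.559177 − 0.010648·(0.559177 − 0.500000) / (0.010648 − (-0.082665)) = 0.559177 − (0.000630)/(0.093313) = 0.552424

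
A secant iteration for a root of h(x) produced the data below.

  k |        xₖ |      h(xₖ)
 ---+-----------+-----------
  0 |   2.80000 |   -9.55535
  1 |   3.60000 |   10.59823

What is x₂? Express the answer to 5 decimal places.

3.17930

x₂ = 3.60000 − 10.59823·(3.60000 − 2.80000) / (10.59823 − (-9.55535))
   = 3.60000 − (8.4785840)/(20.1535800) = 3.1793013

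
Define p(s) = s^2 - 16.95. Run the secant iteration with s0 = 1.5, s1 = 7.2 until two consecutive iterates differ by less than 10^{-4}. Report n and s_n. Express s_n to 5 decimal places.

n = 7, s_n = 4.11704

p(1.5) = -14.7000000, p(7.2) = 34.8900000
s2 = 7.2000000 − 34.8900000·(5.7000000)/(49.5900000) = 3.1896552;  |Δ| = 4.0103448
p(3.1896552) = -6.7760999
s3 = 3.1896552 − (-6.7760999)·(-4.0103448)/(-41.6660999) = 3.8418520;  |Δ| = 0.6521968
p(3.8418520) = -2.1901734
s4 = 3.8418520 − (-2.1901734)·(0.6521968)/(4.5859265) = 4.1533319;  |Δ| = 0.3114799
p(4.1533319) = 0.3001660
s5 = 4.1533319 − 0.3001660·(0.3114799)/(2.4903394) = 4.1157886;  |Δ| = 0.0375433
p(4.1157886) = -0.0102845
s6 = 4.1157886 − (-0.0102845)·(-0.0375433)/(-0.3104505) = 4.1170323;  |Δ| = 0.0012437
p(4.1170323) = -0.0000451
s7 = 4.1170323 − (-0.0000451)·(0.0012437)/(0.0102393) = 4.1170378;  |Δ| = 0.0000055
|s7 − s6| = 0.0000055 < 10^{-4}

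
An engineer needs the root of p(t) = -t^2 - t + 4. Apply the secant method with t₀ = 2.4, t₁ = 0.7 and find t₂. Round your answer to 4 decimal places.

p(2.4) = -4.160000, p(0.7) = 2.810000
t₂ = 0.700000 − 2.810000·(0.700000 − 2.400000) / (2.810000 − (-4.160000)) = 0.700000 − (-4.777000)/(6.970000) = 1.385366

1.3854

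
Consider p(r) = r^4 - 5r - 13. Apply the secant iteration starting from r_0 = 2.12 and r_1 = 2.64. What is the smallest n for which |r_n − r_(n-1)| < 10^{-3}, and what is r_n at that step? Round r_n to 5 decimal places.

p(2.12) = -3.4003686, p(2.64) = 22.3753242
r_2 = 2.6400000 − 22.3753242·(0.5200000)/(25.7756928) = 2.1885992;  |Δ| = 0.4514008
p(2.1885992) = -0.9992176
r_3 = 2.1885992 − (-0.9992176)·(-0.4514008)/(-23.3745418) = 2.2078957;  |Δ| = 0.0192965
p(2.2078957) = -0.2757691
r_4 = 2.2078957 − (-0.2757691)·(0.0192965)/(0.7234485) = 2.2152513;  |Δ| = 0.0073556
p(2.2152513) = 0.0057134
r_5 = 2.2152513 − 0.0057134·(0.0073556)/(0.2814825) = 2.2151020;  |Δ| = 0.0001493
|r_5 − r_4| = 0.0001493 < 10^{-3}

n = 5, r_n = 2.21510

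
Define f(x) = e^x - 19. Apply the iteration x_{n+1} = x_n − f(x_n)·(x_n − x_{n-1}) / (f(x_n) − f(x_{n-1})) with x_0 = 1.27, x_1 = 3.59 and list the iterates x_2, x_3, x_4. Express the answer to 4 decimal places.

f(1.27) = -15.439147, f(3.59) = 17.234076
x_2 = 3.590000 − 17.234076·(3.590000 − 1.270000) / (17.234076 − (-15.439147)) = 3.590000 − (39.983056)/(32.673223) = 2.366275
f(2.366275) = -8.342387
x_3 = 2.366275 − (-8.342387)·(2.366275 − 3.590000) / (-8.342387 − 17.234076) = 2.366275 − (10.208791)/(-25.576462) = 2.765422
f(2.765422) = -3.114251
x_4 = 2.765422 − (-3.114251)·(2.765422 − 2.366275) / (-3.114251 − (-8.342387)) = 2.765422 − (-1.243047)/(5.228135) = 3.003183

2.3663, 2.7654, 3.0032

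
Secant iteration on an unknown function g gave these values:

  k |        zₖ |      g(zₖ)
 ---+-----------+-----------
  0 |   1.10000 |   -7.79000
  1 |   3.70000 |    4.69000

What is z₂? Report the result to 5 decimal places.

2.72292

z₂ = 3.70000 − 4.69000·(3.70000 − 1.10000) / (4.69000 − (-7.79000))
   = 3.70000 − (12.1940000)/(12.4800000) = 2.7229167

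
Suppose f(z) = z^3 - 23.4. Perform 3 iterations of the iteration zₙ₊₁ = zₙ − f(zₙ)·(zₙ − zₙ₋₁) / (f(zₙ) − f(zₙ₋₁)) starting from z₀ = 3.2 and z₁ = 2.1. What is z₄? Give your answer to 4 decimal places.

2.8591

f(3.2) = 9.368000, f(2.1) = -14.139000
z₂ = 2.100000 − (-14.139000)·(2.100000 − 3.200000) / (-14.139000 − 9.368000) = 2.100000 − (15.552900)/(-23.507000) = 2.761628
f(2.761628) = -2.338187
z₃ = 2.761628 − (-2.338187)·(2.761628 − 2.100000) / (-2.338187 − (-14.139000)) = 2.761628 − (-1.547011)/(11.800813) = 2.892722
f(2.892722) = 0.805838
z₄ = 2.892722 − 0.805838·(2.892722 − 2.761628) / (0.805838 − (-2.338187)) = 2.892722 − (0.105640)/(3.144026) = 2.859122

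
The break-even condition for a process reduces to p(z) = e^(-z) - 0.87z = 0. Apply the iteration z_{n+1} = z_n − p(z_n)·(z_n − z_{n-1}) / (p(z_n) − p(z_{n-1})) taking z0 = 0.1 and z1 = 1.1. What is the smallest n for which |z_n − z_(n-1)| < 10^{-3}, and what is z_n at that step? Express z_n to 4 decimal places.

n = 5, z_n = 0.6190

p(0.1) = 0.817837, p(1.1) = -0.624129
z2 = 1.100000 − (-0.624129)·(1.000000)/(-1.441966) = 0.667168;  |Δ| = 0.432832
p(0.667168) = -0.067277
z3 = 0.667168 − (-0.067277)·(-0.432832)/(0.556852) = 0.614875;  |Δ| = 0.052293
p(0.614875) = 0.005767
z4 = 0.614875 − 0.005767·(-0.052293)/(0.073044) = 0.619004;  |Δ| = 0.004129
p(0.619004) = -0.000053
z5 = 0.619004 − (-0.000053)·(0.004129)/(-0.005820) = 0.618966;  |Δ| = 0.000037
|z5 − z4| = 0.000037 < 10^{-3}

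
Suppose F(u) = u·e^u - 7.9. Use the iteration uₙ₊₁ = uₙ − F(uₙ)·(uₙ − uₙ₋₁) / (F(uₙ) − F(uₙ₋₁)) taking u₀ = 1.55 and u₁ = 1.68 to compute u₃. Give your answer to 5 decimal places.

F(1.55) = -0.5972212, F(1.68) = 1.1141340
u₂ = 1.6800000 − 1.1141340·(1.6800000 − 1.5500000) / (1.1141340 − (-0.5972212)) = 1.6800000 − (0.1448374)/(1.7113552) = 1.5953668
F(1.5953668) = -0.0346226
u₃ = 1.5953668 − (-0.0346226)·(1.5953668 − 1.6800000) / (-0.0346226 − 1.1141340) = 1.5953668 − (0.0029302)/(-1.1487566) = 1.5979176

1.59792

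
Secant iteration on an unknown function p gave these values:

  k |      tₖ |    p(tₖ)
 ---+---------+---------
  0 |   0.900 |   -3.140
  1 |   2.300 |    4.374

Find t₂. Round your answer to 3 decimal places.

t₂ = 2.300 − 4.374·(2.300 − 0.900) / (4.374 − (-3.140))
   = 2.300 − (6.12360)/(7.51400) = 1.48504

1.485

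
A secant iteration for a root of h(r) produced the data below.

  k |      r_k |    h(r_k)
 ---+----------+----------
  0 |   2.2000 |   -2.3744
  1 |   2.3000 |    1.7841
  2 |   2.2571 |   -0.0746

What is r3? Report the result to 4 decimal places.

r3 = 2.2571 − (-0.0746)·(2.2571 − 2.3000) / (-0.0746 − 1.7841)
   = 2.2571 − (0.003200)/(-1.858700) = 2.258822

2.2588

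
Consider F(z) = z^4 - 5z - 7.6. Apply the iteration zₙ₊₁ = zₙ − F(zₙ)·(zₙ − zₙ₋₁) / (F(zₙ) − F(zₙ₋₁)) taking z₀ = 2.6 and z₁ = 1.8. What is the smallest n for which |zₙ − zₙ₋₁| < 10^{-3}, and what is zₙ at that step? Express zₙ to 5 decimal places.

F(2.6) = 25.0976000, F(1.8) = -6.1024000
z₂ = 1.8000000 − (-6.1024000)·(-0.8000000)/(-31.2000000) = 1.9564718;  |Δ| = 0.1564718
F(1.9564718) = -2.7304448
z₃ = 1.9564718 − (-2.7304448)·(0.1564718)/(3.3719552) = 2.0831750;  |Δ| = 0.1267032
F(2.0831750) = 0.8164108
z₄ = 2.0831750 − 0.8164108·(0.1267032)/(3.5468556) = 2.0540106;  |Δ| = 0.0291644
F(2.0540106) = -0.0704324
z₅ = 2.0540106 − (-0.0704324)·(-0.0291644)/(-0.8868432) = 2.0563268;  |Δ| = 0.0023162
F(2.0563268) = -0.0015903
z₆ = 2.0563268 − (-0.0015903)·(0.0023162)/(0.0688421) = 2.0563804;  |Δ| = 0.0000535
|z₆ − z₅| = 0.0000535 < 10^{-3}

n = 6, zₙ = 2.05638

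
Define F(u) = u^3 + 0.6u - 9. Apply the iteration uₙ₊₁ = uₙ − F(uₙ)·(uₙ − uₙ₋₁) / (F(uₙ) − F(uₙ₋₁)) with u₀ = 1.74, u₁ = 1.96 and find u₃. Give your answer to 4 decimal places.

F(1.74) = -2.687976, F(1.96) = -0.294464
u₂ = 1.960000 − (-0.294464)·(1.960000 − 1.740000) / (-0.294464 − (-2.687976)) = 1.960000 − (-0.064782)/(2.393512) = 1.987066
F(1.987066) = 0.038029
u₃ = 1.987066 − 0.038029·(1.987066 − 1.960000) / (0.038029 − (-0.294464)) = 1.987066 − (0.001029)/(0.332493) = 1.983970

1.9840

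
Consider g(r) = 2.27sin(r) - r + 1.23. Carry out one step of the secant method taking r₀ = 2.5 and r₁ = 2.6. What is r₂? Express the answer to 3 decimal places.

g(2.5) = 0.08853, g(2.6) = -0.19981
r₂ = 2.60000 − (-0.19981)·(2.60000 − 2.50000) / (-0.19981 − 0.08853) = 2.60000 − (-0.01998)/(-0.28834) = 2.53070

2.531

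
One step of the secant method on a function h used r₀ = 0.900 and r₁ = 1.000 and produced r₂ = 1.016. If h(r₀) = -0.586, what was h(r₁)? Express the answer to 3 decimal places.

-0.081

The secant line through (0.900, -0.586) and (1.000, h(r₁)) crosses zero at r₂ = 1.016.
So (0.900, -0.586), (1.000, h(r₁)), (1.016, 0) are collinear:
h(r₁) = -0.586 · (1.000 − 1.016) / (0.900 − 1.016) = -0.586 · (-0.01600)/(-0.11600) = -0.08083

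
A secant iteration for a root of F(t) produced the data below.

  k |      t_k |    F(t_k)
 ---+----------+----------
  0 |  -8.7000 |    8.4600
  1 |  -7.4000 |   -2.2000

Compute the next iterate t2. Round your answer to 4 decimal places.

-7.6683

t2 = -7.4000 − (-2.2000)·(-7.4000 − (-8.7000)) / (-2.2000 − 8.4600)
   = -7.4000 − (-2.860000)/(-10.660000) = -7.668293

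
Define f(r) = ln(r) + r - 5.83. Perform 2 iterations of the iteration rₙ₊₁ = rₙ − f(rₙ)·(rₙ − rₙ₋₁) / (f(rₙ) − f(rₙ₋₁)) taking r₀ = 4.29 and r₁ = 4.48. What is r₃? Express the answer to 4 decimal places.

f(4.29) = -0.083713, f(4.48) = 0.149623
r₂ = 4.480000 − 0.149623·(4.480000 − 4.290000) / (0.149623 − (-0.083713)) = 4.480000 − (0.028428)/(0.233336) = 4.358166
f(4.358166) = 0.000217
r₃ = 4.358166 − 0.000217·(4.358166 − 4.480000) / (0.000217 − 0.149623) = 4.358166 − (-0.000026)/(-0.149406) = 4.357989

4.3580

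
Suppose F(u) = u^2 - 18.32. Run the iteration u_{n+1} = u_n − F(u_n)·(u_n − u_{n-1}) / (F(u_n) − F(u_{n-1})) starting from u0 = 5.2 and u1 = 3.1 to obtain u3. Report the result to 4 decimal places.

4.3015

F(5.2) = 8.720000, F(3.1) = -8.710000
u2 = 3.100000 − (-8.710000)·(3.100000 − 5.200000) / (-8.710000 − 8.720000) = 3.100000 − (18.291000)/(-17.430000) = 4.149398
F(4.149398) = -1.102500
u3 = 4.149398 − (-1.102500)·(4.149398 − 3.100000) / (-1.102500 − (-8.710000)) = 4.149398 − (-1.156960)/(7.607500) = 4.301479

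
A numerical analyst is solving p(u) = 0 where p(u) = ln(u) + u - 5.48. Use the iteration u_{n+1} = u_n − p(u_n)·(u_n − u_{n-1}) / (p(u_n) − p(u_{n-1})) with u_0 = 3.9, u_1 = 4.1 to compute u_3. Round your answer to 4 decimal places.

4.0751

p(3.9) = -0.219023, p(4.1) = 0.030987
u_2 = 4.100000 − 0.030987·(4.100000 − 3.900000) / (0.030987 − (-0.219023)) = 4.100000 − (0.006197)/(0.250010) = 4.075211
p(4.075211) = 0.000134
u_3 = 4.075211 − 0.000134·(4.075211 − 4.100000) / (0.000134 − 0.030987) = 4.075211 − (-0.000003)/(-0.030853) = 4.075104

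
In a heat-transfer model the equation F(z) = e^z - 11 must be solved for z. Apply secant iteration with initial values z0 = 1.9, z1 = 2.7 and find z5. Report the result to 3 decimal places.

2.398

F(1.9) = -4.31411, F(2.7) = 3.87973
z2 = 2.70000 − 3.87973·(2.70000 − 1.90000) / (3.87973 − (-4.31411)) = 2.70000 − (3.10379)/(8.19384) = 2.32120
F(2.32120) = -0.81206
z3 = 2.32120 − (-0.81206)·(2.32120 − 2.70000) / (-0.81206 − 3.87973) = 2.32120 − (0.30760)/(-4.69179) = 2.38677
F(2.38677) = -0.12173
z4 = 2.38677 − (-0.12173)·(2.38677 − 2.32120) / (-0.12173 − (-0.81206)) = 2.38677 − (-0.00798)/(0.69032) = 2.39833
F(2.39833) = 0.00476
z5 = 2.39833 − 0.00476·(2.39833 − 2.38677) / (0.00476 − (-0.12173)) = 2.39833 − (0.00006)/(0.12650) = 2.39789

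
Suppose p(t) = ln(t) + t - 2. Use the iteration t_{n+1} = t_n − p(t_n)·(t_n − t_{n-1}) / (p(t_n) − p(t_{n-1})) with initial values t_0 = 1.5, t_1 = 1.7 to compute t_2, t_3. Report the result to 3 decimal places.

1.558, 1.557

p(1.5) = -0.09453, p(1.7) = 0.23063
t_2 = 1.70000 − 0.23063·(1.70000 − 1.50000) / (0.23063 − (-0.09453)) = 1.70000 − (0.04613)/(0.32516) = 1.55815
p(1.55815) = 0.00164
t_3 = 1.55815 − 0.00164·(1.55815 − 1.70000) / (0.00164 − 0.23063) = 1.55815 − (-0.00023)/(-0.22899) = 1.55713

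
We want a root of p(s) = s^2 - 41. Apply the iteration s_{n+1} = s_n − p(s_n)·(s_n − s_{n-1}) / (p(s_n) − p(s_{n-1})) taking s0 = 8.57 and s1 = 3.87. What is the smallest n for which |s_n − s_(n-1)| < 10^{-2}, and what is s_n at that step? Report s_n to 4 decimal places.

p(8.57) = 32.444900, p(3.87) = -26.023100
s2 = 3.870000 − (-26.023100)·(-4.700000)/(-58.468000) = 5.961889;  |Δ| = 2.091889
p(5.961889) = -5.455879
s3 = 5.961889 − (-5.455879)·(2.091889)/(20.567221) = 6.516806;  |Δ| = 0.554917
p(6.516806) = 1.468756
s4 = 6.516806 − 1.468756·(0.554917)/(6.924635) = 6.399105;  |Δ| = 0.117701
p(6.399105) = -0.051461
s5 = 6.399105 − (-0.051461)·(-0.117701)/(-1.520217) = 6.403089;  |Δ| = 0.003984
|s5 − s4| = 0.003984 < 10^{-2}

n = 5, s_n = 6.4031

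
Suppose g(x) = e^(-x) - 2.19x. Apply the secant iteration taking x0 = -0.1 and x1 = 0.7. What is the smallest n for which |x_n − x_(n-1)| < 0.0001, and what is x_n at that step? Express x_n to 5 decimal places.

n = 5, x_n = 0.32870

g(-0.1) = 1.3241709, g(0.7) = -1.0364147
x2 = 0.7000000 − (-1.0364147)·(0.8000000)/(-2.3605856) = 0.3487601;  |Δ| = 0.3512399
g(0.3487601) = -0.0582224
x3 = 0.3487601 − (-0.0582224)·(-0.3512399)/(0.9781923) = 0.3278542;  |Δ| = 0.0209059
g(0.3278542) = 0.0024673
x4 = 0.3278542 − 0.0024673·(-0.0209059)/(0.0606897) = 0.3287041;  |Δ| = 0.0008499
g(0.3287041) = -0.0000061
x5 = 0.3287041 − (-0.0000061)·(0.0008499)/(-0.0024734) = 0.3287020;  |Δ| = 0.0000021
|x5 − x4| = 0.0000021 < 0.0001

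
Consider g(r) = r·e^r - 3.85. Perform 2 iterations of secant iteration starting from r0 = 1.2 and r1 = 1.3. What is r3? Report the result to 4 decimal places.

g(1.2) = 0.134140, g(1.3) = 0.920086
r2 = 1.300000 − 0.920086·(1.300000 − 1.200000) / (0.920086 − 0.134140) = 1.300000 − (0.092009)/(0.785945) = 1.182933
g(1.182933) = 0.011012
r3 = 1.182933 − 0.011012·(1.182933 − 1.300000) / (0.011012 − 0.920086) = 1.182933 − (-0.001289)/(-0.909074) = 1.181515

1.1815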